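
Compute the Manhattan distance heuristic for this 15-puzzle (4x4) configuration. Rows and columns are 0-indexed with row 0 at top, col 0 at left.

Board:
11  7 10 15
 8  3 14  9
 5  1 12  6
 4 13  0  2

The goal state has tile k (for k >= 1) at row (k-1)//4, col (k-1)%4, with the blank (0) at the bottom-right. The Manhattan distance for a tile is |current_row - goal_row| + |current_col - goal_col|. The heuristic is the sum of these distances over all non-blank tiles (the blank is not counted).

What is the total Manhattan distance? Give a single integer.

Tile 11: (0,0)->(2,2) = 4
Tile 7: (0,1)->(1,2) = 2
Tile 10: (0,2)->(2,1) = 3
Tile 15: (0,3)->(3,2) = 4
Tile 8: (1,0)->(1,3) = 3
Tile 3: (1,1)->(0,2) = 2
Tile 14: (1,2)->(3,1) = 3
Tile 9: (1,3)->(2,0) = 4
Tile 5: (2,0)->(1,0) = 1
Tile 1: (2,1)->(0,0) = 3
Tile 12: (2,2)->(2,3) = 1
Tile 6: (2,3)->(1,1) = 3
Tile 4: (3,0)->(0,3) = 6
Tile 13: (3,1)->(3,0) = 1
Tile 2: (3,3)->(0,1) = 5
Sum: 4 + 2 + 3 + 4 + 3 + 2 + 3 + 4 + 1 + 3 + 1 + 3 + 6 + 1 + 5 = 45

Answer: 45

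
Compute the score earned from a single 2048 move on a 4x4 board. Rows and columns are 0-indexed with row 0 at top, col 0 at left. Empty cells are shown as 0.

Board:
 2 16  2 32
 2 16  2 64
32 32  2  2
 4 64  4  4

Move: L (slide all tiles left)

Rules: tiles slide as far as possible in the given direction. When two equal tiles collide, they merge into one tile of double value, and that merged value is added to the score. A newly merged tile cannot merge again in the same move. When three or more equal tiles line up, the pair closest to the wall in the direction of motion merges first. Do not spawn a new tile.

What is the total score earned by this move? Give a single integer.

Answer: 76

Derivation:
Slide left:
row 0: [2, 16, 2, 32] -> [2, 16, 2, 32]  score +0 (running 0)
row 1: [2, 16, 2, 64] -> [2, 16, 2, 64]  score +0 (running 0)
row 2: [32, 32, 2, 2] -> [64, 4, 0, 0]  score +68 (running 68)
row 3: [4, 64, 4, 4] -> [4, 64, 8, 0]  score +8 (running 76)
Board after move:
 2 16  2 32
 2 16  2 64
64  4  0  0
 4 64  8  0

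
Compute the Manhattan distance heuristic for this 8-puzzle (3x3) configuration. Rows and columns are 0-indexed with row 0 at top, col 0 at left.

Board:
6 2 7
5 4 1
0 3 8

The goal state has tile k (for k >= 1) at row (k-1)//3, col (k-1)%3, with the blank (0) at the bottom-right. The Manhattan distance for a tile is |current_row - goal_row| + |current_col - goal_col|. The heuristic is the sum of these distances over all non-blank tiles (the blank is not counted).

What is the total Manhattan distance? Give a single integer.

Tile 6: (0,0)->(1,2) = 3
Tile 2: (0,1)->(0,1) = 0
Tile 7: (0,2)->(2,0) = 4
Tile 5: (1,0)->(1,1) = 1
Tile 4: (1,1)->(1,0) = 1
Tile 1: (1,2)->(0,0) = 3
Tile 3: (2,1)->(0,2) = 3
Tile 8: (2,2)->(2,1) = 1
Sum: 3 + 0 + 4 + 1 + 1 + 3 + 3 + 1 = 16

Answer: 16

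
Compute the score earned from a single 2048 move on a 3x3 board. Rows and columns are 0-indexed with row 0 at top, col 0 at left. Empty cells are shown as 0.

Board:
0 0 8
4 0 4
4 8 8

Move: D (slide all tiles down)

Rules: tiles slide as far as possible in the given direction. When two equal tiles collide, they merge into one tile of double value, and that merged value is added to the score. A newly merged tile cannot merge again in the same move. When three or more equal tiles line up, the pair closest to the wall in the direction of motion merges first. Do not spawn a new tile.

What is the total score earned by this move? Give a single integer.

Answer: 8

Derivation:
Slide down:
col 0: [0, 4, 4] -> [0, 0, 8]  score +8 (running 8)
col 1: [0, 0, 8] -> [0, 0, 8]  score +0 (running 8)
col 2: [8, 4, 8] -> [8, 4, 8]  score +0 (running 8)
Board after move:
0 0 8
0 0 4
8 8 8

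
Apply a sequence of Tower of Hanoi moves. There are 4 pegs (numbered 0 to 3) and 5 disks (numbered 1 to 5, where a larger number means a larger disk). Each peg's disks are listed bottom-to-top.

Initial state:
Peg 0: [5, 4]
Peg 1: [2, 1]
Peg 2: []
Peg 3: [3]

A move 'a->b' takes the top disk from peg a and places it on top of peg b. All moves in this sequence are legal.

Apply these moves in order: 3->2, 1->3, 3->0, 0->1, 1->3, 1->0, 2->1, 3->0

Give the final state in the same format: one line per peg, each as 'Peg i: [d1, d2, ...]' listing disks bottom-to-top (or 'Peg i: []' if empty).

After move 1 (3->2):
Peg 0: [5, 4]
Peg 1: [2, 1]
Peg 2: [3]
Peg 3: []

After move 2 (1->3):
Peg 0: [5, 4]
Peg 1: [2]
Peg 2: [3]
Peg 3: [1]

After move 3 (3->0):
Peg 0: [5, 4, 1]
Peg 1: [2]
Peg 2: [3]
Peg 3: []

After move 4 (0->1):
Peg 0: [5, 4]
Peg 1: [2, 1]
Peg 2: [3]
Peg 3: []

After move 5 (1->3):
Peg 0: [5, 4]
Peg 1: [2]
Peg 2: [3]
Peg 3: [1]

After move 6 (1->0):
Peg 0: [5, 4, 2]
Peg 1: []
Peg 2: [3]
Peg 3: [1]

After move 7 (2->1):
Peg 0: [5, 4, 2]
Peg 1: [3]
Peg 2: []
Peg 3: [1]

After move 8 (3->0):
Peg 0: [5, 4, 2, 1]
Peg 1: [3]
Peg 2: []
Peg 3: []

Answer: Peg 0: [5, 4, 2, 1]
Peg 1: [3]
Peg 2: []
Peg 3: []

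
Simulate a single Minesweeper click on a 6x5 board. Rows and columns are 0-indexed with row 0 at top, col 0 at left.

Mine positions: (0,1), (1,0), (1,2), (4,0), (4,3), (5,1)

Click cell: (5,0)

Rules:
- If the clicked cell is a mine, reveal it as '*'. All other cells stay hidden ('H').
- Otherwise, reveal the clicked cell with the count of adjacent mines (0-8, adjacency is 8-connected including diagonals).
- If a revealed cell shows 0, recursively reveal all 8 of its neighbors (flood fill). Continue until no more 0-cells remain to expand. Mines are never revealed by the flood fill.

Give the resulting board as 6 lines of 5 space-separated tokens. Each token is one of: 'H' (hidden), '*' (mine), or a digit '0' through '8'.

H H H H H
H H H H H
H H H H H
H H H H H
H H H H H
2 H H H H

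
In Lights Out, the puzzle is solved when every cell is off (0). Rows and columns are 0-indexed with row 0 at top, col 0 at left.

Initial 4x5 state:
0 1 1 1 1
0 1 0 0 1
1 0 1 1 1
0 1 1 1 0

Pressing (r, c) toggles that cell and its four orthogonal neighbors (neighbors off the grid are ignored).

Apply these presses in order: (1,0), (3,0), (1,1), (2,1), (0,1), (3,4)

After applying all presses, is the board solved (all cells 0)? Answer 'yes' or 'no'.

Answer: no

Derivation:
After press 1 at (1,0):
1 1 1 1 1
1 0 0 0 1
0 0 1 1 1
0 1 1 1 0

After press 2 at (3,0):
1 1 1 1 1
1 0 0 0 1
1 0 1 1 1
1 0 1 1 0

After press 3 at (1,1):
1 0 1 1 1
0 1 1 0 1
1 1 1 1 1
1 0 1 1 0

After press 4 at (2,1):
1 0 1 1 1
0 0 1 0 1
0 0 0 1 1
1 1 1 1 0

After press 5 at (0,1):
0 1 0 1 1
0 1 1 0 1
0 0 0 1 1
1 1 1 1 0

After press 6 at (3,4):
0 1 0 1 1
0 1 1 0 1
0 0 0 1 0
1 1 1 0 1

Lights still on: 11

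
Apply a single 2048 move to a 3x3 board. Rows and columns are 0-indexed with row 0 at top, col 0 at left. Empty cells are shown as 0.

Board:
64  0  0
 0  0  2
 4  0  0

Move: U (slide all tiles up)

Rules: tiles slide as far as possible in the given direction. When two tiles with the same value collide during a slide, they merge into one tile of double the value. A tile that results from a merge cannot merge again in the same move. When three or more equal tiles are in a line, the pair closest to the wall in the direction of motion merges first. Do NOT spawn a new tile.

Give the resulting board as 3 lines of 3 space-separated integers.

Answer: 64  0  2
 4  0  0
 0  0  0

Derivation:
Slide up:
col 0: [64, 0, 4] -> [64, 4, 0]
col 1: [0, 0, 0] -> [0, 0, 0]
col 2: [0, 2, 0] -> [2, 0, 0]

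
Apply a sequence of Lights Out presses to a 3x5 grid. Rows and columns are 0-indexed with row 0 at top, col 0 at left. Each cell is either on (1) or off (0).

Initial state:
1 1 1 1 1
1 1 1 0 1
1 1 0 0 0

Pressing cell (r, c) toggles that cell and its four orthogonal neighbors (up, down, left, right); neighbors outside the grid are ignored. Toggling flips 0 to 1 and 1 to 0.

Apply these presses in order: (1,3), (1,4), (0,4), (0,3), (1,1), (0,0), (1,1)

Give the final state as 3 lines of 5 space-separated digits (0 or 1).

Answer: 0 0 0 0 0
0 1 0 1 0
1 1 0 1 1

Derivation:
After press 1 at (1,3):
1 1 1 0 1
1 1 0 1 0
1 1 0 1 0

After press 2 at (1,4):
1 1 1 0 0
1 1 0 0 1
1 1 0 1 1

After press 3 at (0,4):
1 1 1 1 1
1 1 0 0 0
1 1 0 1 1

After press 4 at (0,3):
1 1 0 0 0
1 1 0 1 0
1 1 0 1 1

After press 5 at (1,1):
1 0 0 0 0
0 0 1 1 0
1 0 0 1 1

After press 6 at (0,0):
0 1 0 0 0
1 0 1 1 0
1 0 0 1 1

After press 7 at (1,1):
0 0 0 0 0
0 1 0 1 0
1 1 0 1 1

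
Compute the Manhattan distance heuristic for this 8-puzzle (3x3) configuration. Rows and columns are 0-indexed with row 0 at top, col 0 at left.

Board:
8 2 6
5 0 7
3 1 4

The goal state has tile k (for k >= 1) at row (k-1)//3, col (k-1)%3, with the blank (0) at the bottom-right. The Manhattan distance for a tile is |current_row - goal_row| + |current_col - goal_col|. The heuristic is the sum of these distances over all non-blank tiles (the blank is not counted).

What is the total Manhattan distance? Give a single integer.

Tile 8: (0,0)->(2,1) = 3
Tile 2: (0,1)->(0,1) = 0
Tile 6: (0,2)->(1,2) = 1
Tile 5: (1,0)->(1,1) = 1
Tile 7: (1,2)->(2,0) = 3
Tile 3: (2,0)->(0,2) = 4
Tile 1: (2,1)->(0,0) = 3
Tile 4: (2,2)->(1,0) = 3
Sum: 3 + 0 + 1 + 1 + 3 + 4 + 3 + 3 = 18

Answer: 18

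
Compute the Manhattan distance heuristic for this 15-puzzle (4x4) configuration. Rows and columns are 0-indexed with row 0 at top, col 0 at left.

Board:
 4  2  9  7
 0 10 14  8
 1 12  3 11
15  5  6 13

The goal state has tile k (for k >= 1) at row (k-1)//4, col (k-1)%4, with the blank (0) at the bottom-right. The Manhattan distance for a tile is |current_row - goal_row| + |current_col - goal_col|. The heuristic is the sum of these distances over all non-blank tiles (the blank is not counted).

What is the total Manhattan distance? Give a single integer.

Tile 4: at (0,0), goal (0,3), distance |0-0|+|0-3| = 3
Tile 2: at (0,1), goal (0,1), distance |0-0|+|1-1| = 0
Tile 9: at (0,2), goal (2,0), distance |0-2|+|2-0| = 4
Tile 7: at (0,3), goal (1,2), distance |0-1|+|3-2| = 2
Tile 10: at (1,1), goal (2,1), distance |1-2|+|1-1| = 1
Tile 14: at (1,2), goal (3,1), distance |1-3|+|2-1| = 3
Tile 8: at (1,3), goal (1,3), distance |1-1|+|3-3| = 0
Tile 1: at (2,0), goal (0,0), distance |2-0|+|0-0| = 2
Tile 12: at (2,1), goal (2,3), distance |2-2|+|1-3| = 2
Tile 3: at (2,2), goal (0,2), distance |2-0|+|2-2| = 2
Tile 11: at (2,3), goal (2,2), distance |2-2|+|3-2| = 1
Tile 15: at (3,0), goal (3,2), distance |3-3|+|0-2| = 2
Tile 5: at (3,1), goal (1,0), distance |3-1|+|1-0| = 3
Tile 6: at (3,2), goal (1,1), distance |3-1|+|2-1| = 3
Tile 13: at (3,3), goal (3,0), distance |3-3|+|3-0| = 3
Sum: 3 + 0 + 4 + 2 + 1 + 3 + 0 + 2 + 2 + 2 + 1 + 2 + 3 + 3 + 3 = 31

Answer: 31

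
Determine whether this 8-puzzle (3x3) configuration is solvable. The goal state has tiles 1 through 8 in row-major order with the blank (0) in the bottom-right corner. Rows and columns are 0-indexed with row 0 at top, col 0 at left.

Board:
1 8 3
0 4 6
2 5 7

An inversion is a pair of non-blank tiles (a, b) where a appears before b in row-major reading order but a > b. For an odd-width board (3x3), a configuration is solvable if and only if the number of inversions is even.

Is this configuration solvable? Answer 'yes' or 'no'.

Inversions (pairs i<j in row-major order where tile[i] > tile[j] > 0): 10
10 is even, so the puzzle is solvable.

Answer: yes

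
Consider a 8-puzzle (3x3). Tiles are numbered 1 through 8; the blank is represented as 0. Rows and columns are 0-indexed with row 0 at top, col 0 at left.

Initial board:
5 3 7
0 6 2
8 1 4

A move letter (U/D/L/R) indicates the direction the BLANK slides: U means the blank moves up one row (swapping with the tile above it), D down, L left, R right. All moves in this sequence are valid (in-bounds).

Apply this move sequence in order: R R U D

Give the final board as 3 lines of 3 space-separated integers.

After move 1 (R):
5 3 7
6 0 2
8 1 4

After move 2 (R):
5 3 7
6 2 0
8 1 4

After move 3 (U):
5 3 0
6 2 7
8 1 4

After move 4 (D):
5 3 7
6 2 0
8 1 4

Answer: 5 3 7
6 2 0
8 1 4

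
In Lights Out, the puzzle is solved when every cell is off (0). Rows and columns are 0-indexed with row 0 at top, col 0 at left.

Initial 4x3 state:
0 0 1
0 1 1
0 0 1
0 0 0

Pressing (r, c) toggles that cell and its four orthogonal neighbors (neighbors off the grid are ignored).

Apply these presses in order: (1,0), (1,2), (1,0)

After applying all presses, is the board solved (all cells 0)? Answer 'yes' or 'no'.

Answer: yes

Derivation:
After press 1 at (1,0):
1 0 1
1 0 1
1 0 1
0 0 0

After press 2 at (1,2):
1 0 0
1 1 0
1 0 0
0 0 0

After press 3 at (1,0):
0 0 0
0 0 0
0 0 0
0 0 0

Lights still on: 0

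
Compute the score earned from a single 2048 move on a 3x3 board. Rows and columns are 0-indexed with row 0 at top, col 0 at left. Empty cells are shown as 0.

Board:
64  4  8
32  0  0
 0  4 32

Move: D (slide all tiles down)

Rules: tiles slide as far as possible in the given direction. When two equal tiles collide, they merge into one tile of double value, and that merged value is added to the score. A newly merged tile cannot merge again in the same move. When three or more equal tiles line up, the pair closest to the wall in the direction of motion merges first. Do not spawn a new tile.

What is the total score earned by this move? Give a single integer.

Answer: 8

Derivation:
Slide down:
col 0: [64, 32, 0] -> [0, 64, 32]  score +0 (running 0)
col 1: [4, 0, 4] -> [0, 0, 8]  score +8 (running 8)
col 2: [8, 0, 32] -> [0, 8, 32]  score +0 (running 8)
Board after move:
 0  0  0
64  0  8
32  8 32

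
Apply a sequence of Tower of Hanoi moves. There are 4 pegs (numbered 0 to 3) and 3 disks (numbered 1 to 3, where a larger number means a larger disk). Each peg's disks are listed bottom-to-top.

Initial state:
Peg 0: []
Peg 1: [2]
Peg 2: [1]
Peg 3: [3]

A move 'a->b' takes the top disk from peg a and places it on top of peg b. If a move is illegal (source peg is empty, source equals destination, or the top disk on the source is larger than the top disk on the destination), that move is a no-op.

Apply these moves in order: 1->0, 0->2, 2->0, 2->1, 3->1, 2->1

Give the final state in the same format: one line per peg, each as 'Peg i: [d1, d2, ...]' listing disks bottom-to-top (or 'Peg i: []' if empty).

After move 1 (1->0):
Peg 0: [2]
Peg 1: []
Peg 2: [1]
Peg 3: [3]

After move 2 (0->2):
Peg 0: [2]
Peg 1: []
Peg 2: [1]
Peg 3: [3]

After move 3 (2->0):
Peg 0: [2, 1]
Peg 1: []
Peg 2: []
Peg 3: [3]

After move 4 (2->1):
Peg 0: [2, 1]
Peg 1: []
Peg 2: []
Peg 3: [3]

After move 5 (3->1):
Peg 0: [2, 1]
Peg 1: [3]
Peg 2: []
Peg 3: []

After move 6 (2->1):
Peg 0: [2, 1]
Peg 1: [3]
Peg 2: []
Peg 3: []

Answer: Peg 0: [2, 1]
Peg 1: [3]
Peg 2: []
Peg 3: []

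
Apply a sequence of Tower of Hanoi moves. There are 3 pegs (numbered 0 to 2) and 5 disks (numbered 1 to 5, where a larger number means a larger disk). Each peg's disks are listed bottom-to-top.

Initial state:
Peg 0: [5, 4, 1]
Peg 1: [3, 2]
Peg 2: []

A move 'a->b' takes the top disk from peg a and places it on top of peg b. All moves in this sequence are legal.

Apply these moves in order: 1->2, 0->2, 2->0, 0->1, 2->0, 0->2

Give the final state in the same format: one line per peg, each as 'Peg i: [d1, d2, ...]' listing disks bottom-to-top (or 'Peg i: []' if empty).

Answer: Peg 0: [5, 4]
Peg 1: [3, 1]
Peg 2: [2]

Derivation:
After move 1 (1->2):
Peg 0: [5, 4, 1]
Peg 1: [3]
Peg 2: [2]

After move 2 (0->2):
Peg 0: [5, 4]
Peg 1: [3]
Peg 2: [2, 1]

After move 3 (2->0):
Peg 0: [5, 4, 1]
Peg 1: [3]
Peg 2: [2]

After move 4 (0->1):
Peg 0: [5, 4]
Peg 1: [3, 1]
Peg 2: [2]

After move 5 (2->0):
Peg 0: [5, 4, 2]
Peg 1: [3, 1]
Peg 2: []

After move 6 (0->2):
Peg 0: [5, 4]
Peg 1: [3, 1]
Peg 2: [2]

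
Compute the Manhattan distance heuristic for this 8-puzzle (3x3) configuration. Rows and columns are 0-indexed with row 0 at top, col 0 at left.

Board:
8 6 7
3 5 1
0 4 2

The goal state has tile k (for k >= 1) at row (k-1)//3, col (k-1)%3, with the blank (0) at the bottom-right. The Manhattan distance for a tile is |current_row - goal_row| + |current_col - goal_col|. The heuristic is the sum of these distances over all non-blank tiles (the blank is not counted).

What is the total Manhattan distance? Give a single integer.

Answer: 20

Derivation:
Tile 8: at (0,0), goal (2,1), distance |0-2|+|0-1| = 3
Tile 6: at (0,1), goal (1,2), distance |0-1|+|1-2| = 2
Tile 7: at (0,2), goal (2,0), distance |0-2|+|2-0| = 4
Tile 3: at (1,0), goal (0,2), distance |1-0|+|0-2| = 3
Tile 5: at (1,1), goal (1,1), distance |1-1|+|1-1| = 0
Tile 1: at (1,2), goal (0,0), distance |1-0|+|2-0| = 3
Tile 4: at (2,1), goal (1,0), distance |2-1|+|1-0| = 2
Tile 2: at (2,2), goal (0,1), distance |2-0|+|2-1| = 3
Sum: 3 + 2 + 4 + 3 + 0 + 3 + 2 + 3 = 20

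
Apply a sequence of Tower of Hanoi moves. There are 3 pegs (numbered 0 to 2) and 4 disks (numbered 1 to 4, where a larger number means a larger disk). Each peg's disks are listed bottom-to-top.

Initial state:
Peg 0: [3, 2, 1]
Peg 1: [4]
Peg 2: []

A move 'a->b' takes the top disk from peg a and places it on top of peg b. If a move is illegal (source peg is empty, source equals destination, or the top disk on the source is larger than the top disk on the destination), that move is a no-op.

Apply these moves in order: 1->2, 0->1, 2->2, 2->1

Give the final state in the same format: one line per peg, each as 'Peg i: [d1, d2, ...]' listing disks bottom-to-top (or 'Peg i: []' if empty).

After move 1 (1->2):
Peg 0: [3, 2, 1]
Peg 1: []
Peg 2: [4]

After move 2 (0->1):
Peg 0: [3, 2]
Peg 1: [1]
Peg 2: [4]

After move 3 (2->2):
Peg 0: [3, 2]
Peg 1: [1]
Peg 2: [4]

After move 4 (2->1):
Peg 0: [3, 2]
Peg 1: [1]
Peg 2: [4]

Answer: Peg 0: [3, 2]
Peg 1: [1]
Peg 2: [4]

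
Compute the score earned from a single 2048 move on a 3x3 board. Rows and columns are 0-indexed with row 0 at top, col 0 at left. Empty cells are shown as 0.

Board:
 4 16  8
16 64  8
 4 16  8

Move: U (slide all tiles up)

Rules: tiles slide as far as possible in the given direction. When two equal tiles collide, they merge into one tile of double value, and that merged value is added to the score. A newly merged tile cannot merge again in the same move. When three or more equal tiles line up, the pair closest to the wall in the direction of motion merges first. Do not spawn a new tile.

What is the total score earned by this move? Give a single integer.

Answer: 16

Derivation:
Slide up:
col 0: [4, 16, 4] -> [4, 16, 4]  score +0 (running 0)
col 1: [16, 64, 16] -> [16, 64, 16]  score +0 (running 0)
col 2: [8, 8, 8] -> [16, 8, 0]  score +16 (running 16)
Board after move:
 4 16 16
16 64  8
 4 16  0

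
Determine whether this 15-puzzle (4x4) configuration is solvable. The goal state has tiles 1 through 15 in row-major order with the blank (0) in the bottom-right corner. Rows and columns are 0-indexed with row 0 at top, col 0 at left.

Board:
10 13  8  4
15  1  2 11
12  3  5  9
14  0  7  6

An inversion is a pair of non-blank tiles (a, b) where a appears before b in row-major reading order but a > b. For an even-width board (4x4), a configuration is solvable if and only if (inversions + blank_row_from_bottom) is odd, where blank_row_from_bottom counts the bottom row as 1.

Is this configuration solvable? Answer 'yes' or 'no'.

Inversions: 55
Blank is in row 3 (0-indexed from top), which is row 1 counting from the bottom (bottom = 1).
55 + 1 = 56, which is even, so the puzzle is not solvable.

Answer: no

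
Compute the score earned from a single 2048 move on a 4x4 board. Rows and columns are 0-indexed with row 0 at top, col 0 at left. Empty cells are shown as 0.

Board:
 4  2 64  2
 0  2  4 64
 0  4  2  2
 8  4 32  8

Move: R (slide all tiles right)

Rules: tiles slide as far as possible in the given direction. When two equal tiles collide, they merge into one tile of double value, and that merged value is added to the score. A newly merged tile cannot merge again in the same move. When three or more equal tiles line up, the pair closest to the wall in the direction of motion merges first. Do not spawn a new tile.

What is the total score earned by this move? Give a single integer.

Slide right:
row 0: [4, 2, 64, 2] -> [4, 2, 64, 2]  score +0 (running 0)
row 1: [0, 2, 4, 64] -> [0, 2, 4, 64]  score +0 (running 0)
row 2: [0, 4, 2, 2] -> [0, 0, 4, 4]  score +4 (running 4)
row 3: [8, 4, 32, 8] -> [8, 4, 32, 8]  score +0 (running 4)
Board after move:
 4  2 64  2
 0  2  4 64
 0  0  4  4
 8  4 32  8

Answer: 4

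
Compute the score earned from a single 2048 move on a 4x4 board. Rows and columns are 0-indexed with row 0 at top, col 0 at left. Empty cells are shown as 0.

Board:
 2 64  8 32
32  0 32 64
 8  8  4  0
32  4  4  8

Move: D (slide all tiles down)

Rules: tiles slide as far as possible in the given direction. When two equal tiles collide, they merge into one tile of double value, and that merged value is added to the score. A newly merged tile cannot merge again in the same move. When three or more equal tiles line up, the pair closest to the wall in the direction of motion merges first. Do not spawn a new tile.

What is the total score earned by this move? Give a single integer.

Slide down:
col 0: [2, 32, 8, 32] -> [2, 32, 8, 32]  score +0 (running 0)
col 1: [64, 0, 8, 4] -> [0, 64, 8, 4]  score +0 (running 0)
col 2: [8, 32, 4, 4] -> [0, 8, 32, 8]  score +8 (running 8)
col 3: [32, 64, 0, 8] -> [0, 32, 64, 8]  score +0 (running 8)
Board after move:
 2  0  0  0
32 64  8 32
 8  8 32 64
32  4  8  8

Answer: 8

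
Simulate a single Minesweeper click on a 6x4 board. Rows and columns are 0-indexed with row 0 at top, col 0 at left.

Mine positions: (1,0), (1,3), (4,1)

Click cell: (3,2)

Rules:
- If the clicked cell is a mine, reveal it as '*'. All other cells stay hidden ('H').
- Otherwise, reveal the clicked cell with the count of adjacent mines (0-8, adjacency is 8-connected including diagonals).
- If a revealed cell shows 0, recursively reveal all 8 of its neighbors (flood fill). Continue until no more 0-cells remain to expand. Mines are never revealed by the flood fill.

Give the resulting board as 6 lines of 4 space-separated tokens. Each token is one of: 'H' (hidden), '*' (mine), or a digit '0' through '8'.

H H H H
H H H H
H H H H
H H 1 H
H H H H
H H H H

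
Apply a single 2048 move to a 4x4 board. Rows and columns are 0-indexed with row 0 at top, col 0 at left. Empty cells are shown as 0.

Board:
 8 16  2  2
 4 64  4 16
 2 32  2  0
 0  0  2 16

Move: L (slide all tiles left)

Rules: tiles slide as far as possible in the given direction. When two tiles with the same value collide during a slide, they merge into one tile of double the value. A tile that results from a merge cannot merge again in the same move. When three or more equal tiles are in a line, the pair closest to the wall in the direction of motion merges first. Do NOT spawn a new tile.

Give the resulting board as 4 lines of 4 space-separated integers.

Answer:  8 16  4  0
 4 64  4 16
 2 32  2  0
 2 16  0  0

Derivation:
Slide left:
row 0: [8, 16, 2, 2] -> [8, 16, 4, 0]
row 1: [4, 64, 4, 16] -> [4, 64, 4, 16]
row 2: [2, 32, 2, 0] -> [2, 32, 2, 0]
row 3: [0, 0, 2, 16] -> [2, 16, 0, 0]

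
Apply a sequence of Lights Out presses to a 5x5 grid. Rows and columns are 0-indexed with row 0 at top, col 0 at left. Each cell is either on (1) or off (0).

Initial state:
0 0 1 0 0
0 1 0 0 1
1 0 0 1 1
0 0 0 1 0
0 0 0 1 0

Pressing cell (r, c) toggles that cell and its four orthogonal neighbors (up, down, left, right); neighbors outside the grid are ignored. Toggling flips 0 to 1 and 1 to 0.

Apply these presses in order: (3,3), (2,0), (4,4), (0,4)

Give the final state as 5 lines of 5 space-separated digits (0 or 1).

Answer: 0 0 1 1 1
1 1 0 0 0
0 1 0 0 1
1 0 1 0 0
0 0 0 1 1

Derivation:
After press 1 at (3,3):
0 0 1 0 0
0 1 0 0 1
1 0 0 0 1
0 0 1 0 1
0 0 0 0 0

After press 2 at (2,0):
0 0 1 0 0
1 1 0 0 1
0 1 0 0 1
1 0 1 0 1
0 0 0 0 0

After press 3 at (4,4):
0 0 1 0 0
1 1 0 0 1
0 1 0 0 1
1 0 1 0 0
0 0 0 1 1

After press 4 at (0,4):
0 0 1 1 1
1 1 0 0 0
0 1 0 0 1
1 0 1 0 0
0 0 0 1 1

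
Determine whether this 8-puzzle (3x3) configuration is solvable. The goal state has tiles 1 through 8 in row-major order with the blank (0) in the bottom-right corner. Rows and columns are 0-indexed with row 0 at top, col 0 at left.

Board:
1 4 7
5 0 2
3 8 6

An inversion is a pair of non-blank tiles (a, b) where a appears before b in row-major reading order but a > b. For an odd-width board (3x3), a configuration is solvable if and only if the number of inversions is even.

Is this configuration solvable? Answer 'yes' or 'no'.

Inversions (pairs i<j in row-major order where tile[i] > tile[j] > 0): 9
9 is odd, so the puzzle is not solvable.

Answer: no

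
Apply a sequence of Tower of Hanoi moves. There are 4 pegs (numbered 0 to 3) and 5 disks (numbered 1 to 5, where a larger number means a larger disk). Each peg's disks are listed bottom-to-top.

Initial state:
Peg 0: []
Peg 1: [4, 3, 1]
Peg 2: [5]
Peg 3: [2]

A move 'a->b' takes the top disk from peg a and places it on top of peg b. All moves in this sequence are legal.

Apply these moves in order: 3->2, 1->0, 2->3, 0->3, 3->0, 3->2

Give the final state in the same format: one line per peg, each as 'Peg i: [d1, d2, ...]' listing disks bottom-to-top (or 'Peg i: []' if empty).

After move 1 (3->2):
Peg 0: []
Peg 1: [4, 3, 1]
Peg 2: [5, 2]
Peg 3: []

After move 2 (1->0):
Peg 0: [1]
Peg 1: [4, 3]
Peg 2: [5, 2]
Peg 3: []

After move 3 (2->3):
Peg 0: [1]
Peg 1: [4, 3]
Peg 2: [5]
Peg 3: [2]

After move 4 (0->3):
Peg 0: []
Peg 1: [4, 3]
Peg 2: [5]
Peg 3: [2, 1]

After move 5 (3->0):
Peg 0: [1]
Peg 1: [4, 3]
Peg 2: [5]
Peg 3: [2]

After move 6 (3->2):
Peg 0: [1]
Peg 1: [4, 3]
Peg 2: [5, 2]
Peg 3: []

Answer: Peg 0: [1]
Peg 1: [4, 3]
Peg 2: [5, 2]
Peg 3: []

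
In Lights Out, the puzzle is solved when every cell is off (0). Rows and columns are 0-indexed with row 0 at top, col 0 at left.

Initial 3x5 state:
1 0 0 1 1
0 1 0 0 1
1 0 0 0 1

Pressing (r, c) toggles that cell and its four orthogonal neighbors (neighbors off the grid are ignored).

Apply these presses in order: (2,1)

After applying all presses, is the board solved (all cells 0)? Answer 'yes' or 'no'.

Answer: no

Derivation:
After press 1 at (2,1):
1 0 0 1 1
0 0 0 0 1
0 1 1 0 1

Lights still on: 7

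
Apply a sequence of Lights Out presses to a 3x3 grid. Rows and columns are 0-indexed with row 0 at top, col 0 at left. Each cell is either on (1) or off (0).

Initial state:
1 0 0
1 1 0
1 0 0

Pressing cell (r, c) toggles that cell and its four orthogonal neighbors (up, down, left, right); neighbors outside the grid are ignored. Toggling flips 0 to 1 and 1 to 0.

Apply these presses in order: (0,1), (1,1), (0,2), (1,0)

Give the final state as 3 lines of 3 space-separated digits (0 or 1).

Answer: 1 1 0
1 0 0
0 1 0

Derivation:
After press 1 at (0,1):
0 1 1
1 0 0
1 0 0

After press 2 at (1,1):
0 0 1
0 1 1
1 1 0

After press 3 at (0,2):
0 1 0
0 1 0
1 1 0

After press 4 at (1,0):
1 1 0
1 0 0
0 1 0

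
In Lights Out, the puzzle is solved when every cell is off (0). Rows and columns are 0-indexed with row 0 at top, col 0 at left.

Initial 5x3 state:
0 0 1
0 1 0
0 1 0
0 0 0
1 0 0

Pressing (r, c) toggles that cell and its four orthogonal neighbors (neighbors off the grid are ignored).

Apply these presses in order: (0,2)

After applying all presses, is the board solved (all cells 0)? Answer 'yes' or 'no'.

After press 1 at (0,2):
0 1 0
0 1 1
0 1 0
0 0 0
1 0 0

Lights still on: 5

Answer: no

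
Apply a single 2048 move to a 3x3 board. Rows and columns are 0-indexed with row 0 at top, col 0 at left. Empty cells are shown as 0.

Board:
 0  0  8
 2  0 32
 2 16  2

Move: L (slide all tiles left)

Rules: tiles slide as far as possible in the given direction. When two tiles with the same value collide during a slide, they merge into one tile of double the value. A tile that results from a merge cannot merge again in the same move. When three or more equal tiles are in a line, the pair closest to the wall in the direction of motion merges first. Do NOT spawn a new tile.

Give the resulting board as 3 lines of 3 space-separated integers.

Answer:  8  0  0
 2 32  0
 2 16  2

Derivation:
Slide left:
row 0: [0, 0, 8] -> [8, 0, 0]
row 1: [2, 0, 32] -> [2, 32, 0]
row 2: [2, 16, 2] -> [2, 16, 2]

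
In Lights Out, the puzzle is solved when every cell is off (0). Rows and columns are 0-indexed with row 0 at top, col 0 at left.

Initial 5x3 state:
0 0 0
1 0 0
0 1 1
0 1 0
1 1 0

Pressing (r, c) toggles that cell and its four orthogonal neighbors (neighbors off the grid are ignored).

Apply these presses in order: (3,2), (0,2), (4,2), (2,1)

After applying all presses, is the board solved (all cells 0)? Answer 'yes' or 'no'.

After press 1 at (3,2):
0 0 0
1 0 0
0 1 0
0 0 1
1 1 1

After press 2 at (0,2):
0 1 1
1 0 1
0 1 0
0 0 1
1 1 1

After press 3 at (4,2):
0 1 1
1 0 1
0 1 0
0 0 0
1 0 0

After press 4 at (2,1):
0 1 1
1 1 1
1 0 1
0 1 0
1 0 0

Lights still on: 9

Answer: no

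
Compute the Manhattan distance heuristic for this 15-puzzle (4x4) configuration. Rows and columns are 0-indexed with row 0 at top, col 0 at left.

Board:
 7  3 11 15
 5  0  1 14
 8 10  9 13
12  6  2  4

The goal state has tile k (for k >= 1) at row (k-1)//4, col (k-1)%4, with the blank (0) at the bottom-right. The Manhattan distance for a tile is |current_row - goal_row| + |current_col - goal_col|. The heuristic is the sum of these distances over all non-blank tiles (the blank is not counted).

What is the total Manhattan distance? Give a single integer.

Tile 7: at (0,0), goal (1,2), distance |0-1|+|0-2| = 3
Tile 3: at (0,1), goal (0,2), distance |0-0|+|1-2| = 1
Tile 11: at (0,2), goal (2,2), distance |0-2|+|2-2| = 2
Tile 15: at (0,3), goal (3,2), distance |0-3|+|3-2| = 4
Tile 5: at (1,0), goal (1,0), distance |1-1|+|0-0| = 0
Tile 1: at (1,2), goal (0,0), distance |1-0|+|2-0| = 3
Tile 14: at (1,3), goal (3,1), distance |1-3|+|3-1| = 4
Tile 8: at (2,0), goal (1,3), distance |2-1|+|0-3| = 4
Tile 10: at (2,1), goal (2,1), distance |2-2|+|1-1| = 0
Tile 9: at (2,2), goal (2,0), distance |2-2|+|2-0| = 2
Tile 13: at (2,3), goal (3,0), distance |2-3|+|3-0| = 4
Tile 12: at (3,0), goal (2,3), distance |3-2|+|0-3| = 4
Tile 6: at (3,1), goal (1,1), distance |3-1|+|1-1| = 2
Tile 2: at (3,2), goal (0,1), distance |3-0|+|2-1| = 4
Tile 4: at (3,3), goal (0,3), distance |3-0|+|3-3| = 3
Sum: 3 + 1 + 2 + 4 + 0 + 3 + 4 + 4 + 0 + 2 + 4 + 4 + 2 + 4 + 3 = 40

Answer: 40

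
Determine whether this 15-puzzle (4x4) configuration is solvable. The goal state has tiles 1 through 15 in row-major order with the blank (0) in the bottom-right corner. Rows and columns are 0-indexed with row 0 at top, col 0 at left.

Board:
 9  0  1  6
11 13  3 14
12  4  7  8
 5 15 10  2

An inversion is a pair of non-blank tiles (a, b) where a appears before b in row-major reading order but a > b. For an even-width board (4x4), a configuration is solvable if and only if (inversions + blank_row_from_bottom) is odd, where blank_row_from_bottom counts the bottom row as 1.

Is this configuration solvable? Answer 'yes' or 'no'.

Answer: no

Derivation:
Inversions: 50
Blank is in row 0 (0-indexed from top), which is row 4 counting from the bottom (bottom = 1).
50 + 4 = 54, which is even, so the puzzle is not solvable.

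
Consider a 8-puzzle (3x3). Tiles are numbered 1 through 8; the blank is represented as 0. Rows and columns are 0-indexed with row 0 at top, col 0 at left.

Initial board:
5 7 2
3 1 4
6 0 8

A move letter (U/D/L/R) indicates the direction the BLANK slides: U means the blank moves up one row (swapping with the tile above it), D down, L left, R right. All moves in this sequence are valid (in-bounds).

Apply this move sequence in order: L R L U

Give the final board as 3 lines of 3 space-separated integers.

After move 1 (L):
5 7 2
3 1 4
0 6 8

After move 2 (R):
5 7 2
3 1 4
6 0 8

After move 3 (L):
5 7 2
3 1 4
0 6 8

After move 4 (U):
5 7 2
0 1 4
3 6 8

Answer: 5 7 2
0 1 4
3 6 8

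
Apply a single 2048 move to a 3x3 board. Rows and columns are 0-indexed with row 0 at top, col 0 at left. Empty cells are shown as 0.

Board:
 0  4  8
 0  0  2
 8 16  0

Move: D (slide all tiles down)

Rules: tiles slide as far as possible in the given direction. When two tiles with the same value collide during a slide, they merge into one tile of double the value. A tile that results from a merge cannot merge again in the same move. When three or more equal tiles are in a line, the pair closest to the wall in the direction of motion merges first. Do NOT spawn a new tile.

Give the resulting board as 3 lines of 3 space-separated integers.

Answer:  0  0  0
 0  4  8
 8 16  2

Derivation:
Slide down:
col 0: [0, 0, 8] -> [0, 0, 8]
col 1: [4, 0, 16] -> [0, 4, 16]
col 2: [8, 2, 0] -> [0, 8, 2]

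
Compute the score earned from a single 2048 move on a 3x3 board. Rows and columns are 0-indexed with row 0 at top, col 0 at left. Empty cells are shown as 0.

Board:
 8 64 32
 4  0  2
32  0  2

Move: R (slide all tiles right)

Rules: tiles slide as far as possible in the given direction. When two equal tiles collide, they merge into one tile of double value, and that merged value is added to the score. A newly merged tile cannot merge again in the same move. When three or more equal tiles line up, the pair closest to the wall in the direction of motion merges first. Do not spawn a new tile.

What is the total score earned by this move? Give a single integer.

Answer: 0

Derivation:
Slide right:
row 0: [8, 64, 32] -> [8, 64, 32]  score +0 (running 0)
row 1: [4, 0, 2] -> [0, 4, 2]  score +0 (running 0)
row 2: [32, 0, 2] -> [0, 32, 2]  score +0 (running 0)
Board after move:
 8 64 32
 0  4  2
 0 32  2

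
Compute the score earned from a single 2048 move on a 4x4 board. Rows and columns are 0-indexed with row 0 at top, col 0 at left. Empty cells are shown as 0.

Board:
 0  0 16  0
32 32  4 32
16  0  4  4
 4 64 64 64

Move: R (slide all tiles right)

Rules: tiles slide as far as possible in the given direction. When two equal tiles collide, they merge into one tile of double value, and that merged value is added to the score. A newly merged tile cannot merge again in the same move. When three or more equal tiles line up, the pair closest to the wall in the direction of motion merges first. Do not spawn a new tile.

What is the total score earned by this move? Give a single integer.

Answer: 200

Derivation:
Slide right:
row 0: [0, 0, 16, 0] -> [0, 0, 0, 16]  score +0 (running 0)
row 1: [32, 32, 4, 32] -> [0, 64, 4, 32]  score +64 (running 64)
row 2: [16, 0, 4, 4] -> [0, 0, 16, 8]  score +8 (running 72)
row 3: [4, 64, 64, 64] -> [0, 4, 64, 128]  score +128 (running 200)
Board after move:
  0   0   0  16
  0  64   4  32
  0   0  16   8
  0   4  64 128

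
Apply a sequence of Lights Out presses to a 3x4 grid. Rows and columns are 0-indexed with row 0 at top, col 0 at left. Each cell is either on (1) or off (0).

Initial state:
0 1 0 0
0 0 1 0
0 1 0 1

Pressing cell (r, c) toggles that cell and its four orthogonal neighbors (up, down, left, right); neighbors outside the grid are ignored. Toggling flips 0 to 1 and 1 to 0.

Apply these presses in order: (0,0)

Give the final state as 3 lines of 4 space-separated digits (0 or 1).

After press 1 at (0,0):
1 0 0 0
1 0 1 0
0 1 0 1

Answer: 1 0 0 0
1 0 1 0
0 1 0 1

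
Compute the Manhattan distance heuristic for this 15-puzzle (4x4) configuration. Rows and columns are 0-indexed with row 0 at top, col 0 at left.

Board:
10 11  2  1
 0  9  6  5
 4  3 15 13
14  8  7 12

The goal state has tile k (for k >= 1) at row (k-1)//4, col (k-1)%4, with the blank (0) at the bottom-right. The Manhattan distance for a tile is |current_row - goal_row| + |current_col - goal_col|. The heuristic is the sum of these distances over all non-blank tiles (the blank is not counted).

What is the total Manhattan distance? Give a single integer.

Answer: 37

Derivation:
Tile 10: at (0,0), goal (2,1), distance |0-2|+|0-1| = 3
Tile 11: at (0,1), goal (2,2), distance |0-2|+|1-2| = 3
Tile 2: at (0,2), goal (0,1), distance |0-0|+|2-1| = 1
Tile 1: at (0,3), goal (0,0), distance |0-0|+|3-0| = 3
Tile 9: at (1,1), goal (2,0), distance |1-2|+|1-0| = 2
Tile 6: at (1,2), goal (1,1), distance |1-1|+|2-1| = 1
Tile 5: at (1,3), goal (1,0), distance |1-1|+|3-0| = 3
Tile 4: at (2,0), goal (0,3), distance |2-0|+|0-3| = 5
Tile 3: at (2,1), goal (0,2), distance |2-0|+|1-2| = 3
Tile 15: at (2,2), goal (3,2), distance |2-3|+|2-2| = 1
Tile 13: at (2,3), goal (3,0), distance |2-3|+|3-0| = 4
Tile 14: at (3,0), goal (3,1), distance |3-3|+|0-1| = 1
Tile 8: at (3,1), goal (1,3), distance |3-1|+|1-3| = 4
Tile 7: at (3,2), goal (1,2), distance |3-1|+|2-2| = 2
Tile 12: at (3,3), goal (2,3), distance |3-2|+|3-3| = 1
Sum: 3 + 3 + 1 + 3 + 2 + 1 + 3 + 5 + 3 + 1 + 4 + 1 + 4 + 2 + 1 = 37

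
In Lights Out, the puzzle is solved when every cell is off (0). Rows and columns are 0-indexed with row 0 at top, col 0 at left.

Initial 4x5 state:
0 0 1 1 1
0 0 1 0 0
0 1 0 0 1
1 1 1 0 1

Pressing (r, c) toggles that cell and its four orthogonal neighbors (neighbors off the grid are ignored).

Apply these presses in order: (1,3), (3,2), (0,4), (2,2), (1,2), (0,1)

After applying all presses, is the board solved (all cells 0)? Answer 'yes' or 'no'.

Answer: no

Derivation:
After press 1 at (1,3):
0 0 1 0 1
0 0 0 1 1
0 1 0 1 1
1 1 1 0 1

After press 2 at (3,2):
0 0 1 0 1
0 0 0 1 1
0 1 1 1 1
1 0 0 1 1

After press 3 at (0,4):
0 0 1 1 0
0 0 0 1 0
0 1 1 1 1
1 0 0 1 1

After press 4 at (2,2):
0 0 1 1 0
0 0 1 1 0
0 0 0 0 1
1 0 1 1 1

After press 5 at (1,2):
0 0 0 1 0
0 1 0 0 0
0 0 1 0 1
1 0 1 1 1

After press 6 at (0,1):
1 1 1 1 0
0 0 0 0 0
0 0 1 0 1
1 0 1 1 1

Lights still on: 10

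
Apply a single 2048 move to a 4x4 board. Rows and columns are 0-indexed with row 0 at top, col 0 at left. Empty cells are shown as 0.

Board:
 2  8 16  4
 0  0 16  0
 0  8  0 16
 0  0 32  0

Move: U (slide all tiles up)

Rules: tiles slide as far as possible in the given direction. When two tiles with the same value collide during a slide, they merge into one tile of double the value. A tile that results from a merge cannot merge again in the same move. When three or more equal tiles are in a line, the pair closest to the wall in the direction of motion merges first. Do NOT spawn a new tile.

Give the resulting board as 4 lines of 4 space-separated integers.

Slide up:
col 0: [2, 0, 0, 0] -> [2, 0, 0, 0]
col 1: [8, 0, 8, 0] -> [16, 0, 0, 0]
col 2: [16, 16, 0, 32] -> [32, 32, 0, 0]
col 3: [4, 0, 16, 0] -> [4, 16, 0, 0]

Answer:  2 16 32  4
 0  0 32 16
 0  0  0  0
 0  0  0  0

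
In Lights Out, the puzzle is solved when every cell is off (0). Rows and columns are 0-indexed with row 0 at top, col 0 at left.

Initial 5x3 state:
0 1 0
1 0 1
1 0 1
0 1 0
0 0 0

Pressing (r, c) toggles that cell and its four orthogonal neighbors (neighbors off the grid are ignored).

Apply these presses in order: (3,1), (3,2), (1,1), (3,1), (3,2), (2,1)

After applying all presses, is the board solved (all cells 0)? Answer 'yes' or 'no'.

After press 1 at (3,1):
0 1 0
1 0 1
1 1 1
1 0 1
0 1 0

After press 2 at (3,2):
0 1 0
1 0 1
1 1 0
1 1 0
0 1 1

After press 3 at (1,1):
0 0 0
0 1 0
1 0 0
1 1 0
0 1 1

After press 4 at (3,1):
0 0 0
0 1 0
1 1 0
0 0 1
0 0 1

After press 5 at (3,2):
0 0 0
0 1 0
1 1 1
0 1 0
0 0 0

After press 6 at (2,1):
0 0 0
0 0 0
0 0 0
0 0 0
0 0 0

Lights still on: 0

Answer: yes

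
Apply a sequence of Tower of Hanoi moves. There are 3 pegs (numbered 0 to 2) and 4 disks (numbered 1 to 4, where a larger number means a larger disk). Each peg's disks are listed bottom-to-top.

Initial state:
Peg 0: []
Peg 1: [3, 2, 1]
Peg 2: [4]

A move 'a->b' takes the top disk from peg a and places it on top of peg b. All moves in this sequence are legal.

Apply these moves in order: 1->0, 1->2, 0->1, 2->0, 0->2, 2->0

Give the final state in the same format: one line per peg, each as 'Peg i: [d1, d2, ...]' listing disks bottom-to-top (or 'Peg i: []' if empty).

Answer: Peg 0: [2]
Peg 1: [3, 1]
Peg 2: [4]

Derivation:
After move 1 (1->0):
Peg 0: [1]
Peg 1: [3, 2]
Peg 2: [4]

After move 2 (1->2):
Peg 0: [1]
Peg 1: [3]
Peg 2: [4, 2]

After move 3 (0->1):
Peg 0: []
Peg 1: [3, 1]
Peg 2: [4, 2]

After move 4 (2->0):
Peg 0: [2]
Peg 1: [3, 1]
Peg 2: [4]

After move 5 (0->2):
Peg 0: []
Peg 1: [3, 1]
Peg 2: [4, 2]

After move 6 (2->0):
Peg 0: [2]
Peg 1: [3, 1]
Peg 2: [4]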